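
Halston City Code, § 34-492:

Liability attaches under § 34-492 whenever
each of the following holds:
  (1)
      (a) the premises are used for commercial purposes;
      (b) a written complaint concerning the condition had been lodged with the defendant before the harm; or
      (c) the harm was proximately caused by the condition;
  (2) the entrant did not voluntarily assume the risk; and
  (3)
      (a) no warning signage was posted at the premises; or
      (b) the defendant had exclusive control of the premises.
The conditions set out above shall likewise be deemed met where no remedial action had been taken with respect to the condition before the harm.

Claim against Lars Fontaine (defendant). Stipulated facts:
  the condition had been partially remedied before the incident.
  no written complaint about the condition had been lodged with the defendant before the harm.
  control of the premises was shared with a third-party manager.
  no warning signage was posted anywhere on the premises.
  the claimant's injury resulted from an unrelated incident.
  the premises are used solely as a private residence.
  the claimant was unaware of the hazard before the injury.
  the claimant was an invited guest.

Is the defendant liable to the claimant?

No — not liable.

(a) commercial use — not satisfied.
(b) complaint lodged — not met.
(c) proximate cause — fails.
So (1) is not satisfied (F OR F OR F).
(2) no assumed risk — holds.
(a) no signage posted — satisfied.
(b) exclusive control — not satisfied.
(3) = T OR F = true.
Overall = F AND T AND T = false.
Exception (no remedial action) — not satisfied.
Result: main false OR exception false → false.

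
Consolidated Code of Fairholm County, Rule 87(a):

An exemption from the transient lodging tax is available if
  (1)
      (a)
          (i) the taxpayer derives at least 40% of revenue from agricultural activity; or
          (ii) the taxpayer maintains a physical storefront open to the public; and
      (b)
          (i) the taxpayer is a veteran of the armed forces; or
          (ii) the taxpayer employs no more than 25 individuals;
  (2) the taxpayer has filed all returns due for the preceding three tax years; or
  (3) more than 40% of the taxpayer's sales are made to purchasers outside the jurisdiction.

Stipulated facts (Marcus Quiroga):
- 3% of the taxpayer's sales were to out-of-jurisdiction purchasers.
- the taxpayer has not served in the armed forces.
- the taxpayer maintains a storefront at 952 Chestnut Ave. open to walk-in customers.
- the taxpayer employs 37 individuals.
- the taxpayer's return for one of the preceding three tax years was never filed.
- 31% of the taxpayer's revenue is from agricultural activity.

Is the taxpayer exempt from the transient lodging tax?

No — not exempt.

(i) ≥40% agricultural — not met.
(ii) has storefront — met.
(a) = F OR T = true.
(i) veteran — not satisfied.
(ii) ≤ 25 employees — not satisfied.
(b) = F OR F = false.
So (1) is not satisfied (T AND F).
(2) returns current — not satisfied.
(3) >40% out-of-jur. sales — not satisfied.
So Overall is not satisfied (F OR F OR F).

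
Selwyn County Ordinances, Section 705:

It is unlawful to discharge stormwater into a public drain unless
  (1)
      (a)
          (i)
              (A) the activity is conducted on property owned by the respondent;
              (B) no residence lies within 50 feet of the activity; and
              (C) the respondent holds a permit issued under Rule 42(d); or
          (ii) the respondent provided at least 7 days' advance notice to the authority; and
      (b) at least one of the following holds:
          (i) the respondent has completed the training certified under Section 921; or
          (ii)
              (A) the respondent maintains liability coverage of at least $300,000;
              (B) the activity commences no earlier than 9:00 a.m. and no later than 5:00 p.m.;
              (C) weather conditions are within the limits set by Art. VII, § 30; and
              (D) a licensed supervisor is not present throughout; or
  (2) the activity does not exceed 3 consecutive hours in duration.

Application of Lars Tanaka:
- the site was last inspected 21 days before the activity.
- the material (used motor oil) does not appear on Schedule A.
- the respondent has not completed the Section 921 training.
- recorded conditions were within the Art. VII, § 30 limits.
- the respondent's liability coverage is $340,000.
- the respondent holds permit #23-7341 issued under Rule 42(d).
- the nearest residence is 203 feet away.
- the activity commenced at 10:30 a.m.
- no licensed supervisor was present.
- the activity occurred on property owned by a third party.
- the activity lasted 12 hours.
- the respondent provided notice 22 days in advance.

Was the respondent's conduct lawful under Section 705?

(A) own property — not satisfied.
(B) no residence in 50 ft — satisfied.
(C) holds permit — satisfied.
(i) = F AND T AND T = false.
(ii) ≥7 days' notice — satisfied.
(a) = F OR T = true.
(i) training certified — fails.
(A) coverage ≥ $300,000 — met.
(B) start within hours — satisfied.
(C) weather ok — holds.
(D) not (supervisor present) — met.
(ii) = T AND T AND T AND T = true.
So (b) is satisfied (F OR T).
(1): T AND T → true.
(2) ≤ 3 hrs duration — not satisfied.
So Overall is satisfied (T OR F).

Yes — lawful.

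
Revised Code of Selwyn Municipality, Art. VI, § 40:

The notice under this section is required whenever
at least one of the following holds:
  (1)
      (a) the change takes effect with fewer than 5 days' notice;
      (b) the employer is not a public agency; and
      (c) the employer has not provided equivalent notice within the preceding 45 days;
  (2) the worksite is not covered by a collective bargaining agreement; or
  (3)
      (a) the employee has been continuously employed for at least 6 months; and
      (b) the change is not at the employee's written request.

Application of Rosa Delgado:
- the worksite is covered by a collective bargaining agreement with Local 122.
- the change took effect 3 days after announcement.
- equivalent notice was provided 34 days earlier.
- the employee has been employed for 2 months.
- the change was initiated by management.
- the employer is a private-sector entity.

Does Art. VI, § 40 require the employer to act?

(a) < 5 days' notice — holds.
(b) not (public agency) — satisfied.
(c) no recent notice — fails.
(1): T AND T AND F → false.
(2) no CBA — not met.
(a) tenure ≥ 6 mo. — fails.
(b) not employee-requested — holds.
(3): F AND T → false.
Overall: F OR F OR F → false.

No — not required.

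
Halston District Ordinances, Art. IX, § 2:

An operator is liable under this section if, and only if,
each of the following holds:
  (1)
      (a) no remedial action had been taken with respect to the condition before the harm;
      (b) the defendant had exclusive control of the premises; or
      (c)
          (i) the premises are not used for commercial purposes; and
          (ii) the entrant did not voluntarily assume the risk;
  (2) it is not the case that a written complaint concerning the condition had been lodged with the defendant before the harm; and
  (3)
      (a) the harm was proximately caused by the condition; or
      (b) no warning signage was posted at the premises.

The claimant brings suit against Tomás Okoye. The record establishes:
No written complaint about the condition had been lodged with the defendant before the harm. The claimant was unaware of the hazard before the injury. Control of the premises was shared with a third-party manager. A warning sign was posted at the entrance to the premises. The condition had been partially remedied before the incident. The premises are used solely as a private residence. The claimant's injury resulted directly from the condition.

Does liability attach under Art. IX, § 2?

(a) no remedial action — not satisfied.
(b) exclusive control — not satisfied.
(i) not (commercial use) — holds.
(ii) no assumed risk — satisfied.
(c) = T AND T = true.
(1): F OR F OR T → true.
(2) not (complaint lodged) — holds.
(a) proximate cause — holds.
(b) no signage posted — not satisfied.
(3): T OR F → true.
So Overall is satisfied (T AND T AND T).

Yes — liable.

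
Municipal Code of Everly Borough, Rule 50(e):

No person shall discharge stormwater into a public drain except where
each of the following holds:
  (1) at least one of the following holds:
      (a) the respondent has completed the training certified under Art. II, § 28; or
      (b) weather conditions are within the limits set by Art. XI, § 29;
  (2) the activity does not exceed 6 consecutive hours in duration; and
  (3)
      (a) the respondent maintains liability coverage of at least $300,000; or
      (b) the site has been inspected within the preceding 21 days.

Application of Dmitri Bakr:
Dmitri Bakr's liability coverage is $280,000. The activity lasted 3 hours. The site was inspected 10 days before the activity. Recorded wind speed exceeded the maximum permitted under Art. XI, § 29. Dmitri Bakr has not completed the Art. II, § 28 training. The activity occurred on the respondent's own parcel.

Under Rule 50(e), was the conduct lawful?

(a) training certified — not satisfied.
(b) weather ok — not satisfied.
(1): F OR F → false.
(2) ≤ 6 hrs duration — met.
(a) coverage ≥ $300,000 — not satisfied.
(b) site inspected — holds.
(3): F OR T → true.
Overall: F AND T AND T → false.

No — unlawful.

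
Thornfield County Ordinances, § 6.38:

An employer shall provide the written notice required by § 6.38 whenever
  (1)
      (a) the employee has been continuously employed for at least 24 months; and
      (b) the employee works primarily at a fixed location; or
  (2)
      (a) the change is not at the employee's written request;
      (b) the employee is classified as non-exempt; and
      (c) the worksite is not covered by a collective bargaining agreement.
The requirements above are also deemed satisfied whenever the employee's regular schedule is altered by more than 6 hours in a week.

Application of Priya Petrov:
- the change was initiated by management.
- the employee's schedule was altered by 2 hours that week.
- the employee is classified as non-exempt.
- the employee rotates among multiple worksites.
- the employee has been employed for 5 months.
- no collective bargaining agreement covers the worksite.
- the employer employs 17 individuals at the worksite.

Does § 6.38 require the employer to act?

(a) tenure ≥ 24 mo. — not met.
(b) fixed location — not met.
(1) = F AND F = false.
(a) not employee-requested — satisfied.
(b) non-exempt — holds.
(c) no CBA — holds.
(2) = T AND T AND T = true.
So Overall is satisfied (F OR T).
Exception (schedule shift > 6h) — not satisfied.
Result: main true OR exception false → true.

Yes — required.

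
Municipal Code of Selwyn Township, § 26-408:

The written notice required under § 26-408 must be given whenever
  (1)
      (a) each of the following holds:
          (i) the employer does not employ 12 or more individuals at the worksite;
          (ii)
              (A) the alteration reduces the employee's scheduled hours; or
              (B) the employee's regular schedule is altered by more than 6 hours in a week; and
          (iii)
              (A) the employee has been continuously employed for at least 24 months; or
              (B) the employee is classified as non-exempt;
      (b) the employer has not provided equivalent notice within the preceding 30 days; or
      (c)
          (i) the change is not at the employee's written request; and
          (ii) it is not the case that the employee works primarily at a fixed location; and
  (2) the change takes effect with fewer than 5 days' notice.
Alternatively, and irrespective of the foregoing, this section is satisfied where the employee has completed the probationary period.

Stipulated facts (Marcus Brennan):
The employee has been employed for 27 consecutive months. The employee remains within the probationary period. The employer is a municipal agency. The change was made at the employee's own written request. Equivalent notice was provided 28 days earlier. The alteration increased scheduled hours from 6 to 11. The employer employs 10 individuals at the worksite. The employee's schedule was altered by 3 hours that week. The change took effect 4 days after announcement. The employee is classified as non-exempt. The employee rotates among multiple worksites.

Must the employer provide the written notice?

(i) not (≥ 12 at site) — holds.
(A) hours reduced — not satisfied.
(B) schedule shift > 6h — not met.
(ii) = F OR F = false.
(A) tenure ≥ 24 mo. — met.
(B) non-exempt — holds.
(iii) = T OR T = true.
So (a) is not satisfied (T AND F AND T).
(b) no recent notice — not satisfied.
(i) not employee-requested — fails.
(ii) not (fixed location) — satisfied.
(c): F AND T → false.
So (1) is not satisfied (F OR F OR F).
(2) < 5 days' notice — holds.
Overall: F AND T → false.
Exception (past probation) — not satisfied.
Result: main false OR exception false → false.

No — not required.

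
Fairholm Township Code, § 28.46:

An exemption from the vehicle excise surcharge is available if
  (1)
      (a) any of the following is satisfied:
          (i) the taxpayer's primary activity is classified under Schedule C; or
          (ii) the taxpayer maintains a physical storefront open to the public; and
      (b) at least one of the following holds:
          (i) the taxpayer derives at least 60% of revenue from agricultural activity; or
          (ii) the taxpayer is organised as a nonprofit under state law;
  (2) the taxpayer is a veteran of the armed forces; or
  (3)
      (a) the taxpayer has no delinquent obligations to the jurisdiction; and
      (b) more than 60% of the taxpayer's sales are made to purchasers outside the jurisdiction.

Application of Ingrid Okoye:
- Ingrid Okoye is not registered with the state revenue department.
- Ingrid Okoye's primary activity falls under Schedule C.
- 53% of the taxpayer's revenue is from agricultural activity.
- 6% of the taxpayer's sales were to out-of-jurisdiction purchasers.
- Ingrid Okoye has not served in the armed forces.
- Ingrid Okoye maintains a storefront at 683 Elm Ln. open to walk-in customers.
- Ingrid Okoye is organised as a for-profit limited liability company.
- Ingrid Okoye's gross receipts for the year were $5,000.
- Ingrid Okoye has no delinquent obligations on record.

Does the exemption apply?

(i) Schedule C activity — satisfied.
(ii) has storefront — satisfied.
(a): T OR T → true.
(i) ≥60% agricultural — not satisfied.
(ii) nonprofit — not met.
(b) = F OR F = false.
(1) = T AND F = false.
(2) veteran — not satisfied.
(a) no delinquency — satisfied.
(b) >60% out-of-jur. sales — not met.
(3) = T AND F = false.
So Overall is not satisfied (F OR F OR F).

No — not exempt.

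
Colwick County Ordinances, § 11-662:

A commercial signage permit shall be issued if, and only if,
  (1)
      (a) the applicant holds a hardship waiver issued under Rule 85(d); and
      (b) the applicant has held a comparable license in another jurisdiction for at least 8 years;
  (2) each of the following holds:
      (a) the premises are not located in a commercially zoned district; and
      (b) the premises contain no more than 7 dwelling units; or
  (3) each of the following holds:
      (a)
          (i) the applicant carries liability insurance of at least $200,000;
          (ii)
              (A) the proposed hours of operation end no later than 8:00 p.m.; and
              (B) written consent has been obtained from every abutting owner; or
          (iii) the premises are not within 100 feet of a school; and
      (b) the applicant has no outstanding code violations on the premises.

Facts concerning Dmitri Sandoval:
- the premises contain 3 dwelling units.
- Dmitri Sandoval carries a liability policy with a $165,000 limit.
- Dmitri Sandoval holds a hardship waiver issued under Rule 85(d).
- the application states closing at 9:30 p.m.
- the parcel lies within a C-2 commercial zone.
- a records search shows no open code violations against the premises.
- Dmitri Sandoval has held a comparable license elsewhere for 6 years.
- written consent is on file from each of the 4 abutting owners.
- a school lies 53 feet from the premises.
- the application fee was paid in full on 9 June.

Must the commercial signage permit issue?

(a) hardship waiver — holds.
(b) prior license ≥ 8 yr — not met.
So (1) is not satisfied (T AND F).
(a) not (commercially zoned) — fails.
(b) ≤ 7 units — met.
(2): F AND T → false.
(i) insurance ≥ $200,000 — not satisfied.
(A) closes by 8 p.m. — not met.
(B) all abutters consent — met.
(ii): F AND T → false.
(iii) ≥100 ft from school — fails.
(a) = F OR F OR F = false.
(b) no code violations — holds.
(3): F AND T → false.
Overall = F OR F OR F = false.

No — denied.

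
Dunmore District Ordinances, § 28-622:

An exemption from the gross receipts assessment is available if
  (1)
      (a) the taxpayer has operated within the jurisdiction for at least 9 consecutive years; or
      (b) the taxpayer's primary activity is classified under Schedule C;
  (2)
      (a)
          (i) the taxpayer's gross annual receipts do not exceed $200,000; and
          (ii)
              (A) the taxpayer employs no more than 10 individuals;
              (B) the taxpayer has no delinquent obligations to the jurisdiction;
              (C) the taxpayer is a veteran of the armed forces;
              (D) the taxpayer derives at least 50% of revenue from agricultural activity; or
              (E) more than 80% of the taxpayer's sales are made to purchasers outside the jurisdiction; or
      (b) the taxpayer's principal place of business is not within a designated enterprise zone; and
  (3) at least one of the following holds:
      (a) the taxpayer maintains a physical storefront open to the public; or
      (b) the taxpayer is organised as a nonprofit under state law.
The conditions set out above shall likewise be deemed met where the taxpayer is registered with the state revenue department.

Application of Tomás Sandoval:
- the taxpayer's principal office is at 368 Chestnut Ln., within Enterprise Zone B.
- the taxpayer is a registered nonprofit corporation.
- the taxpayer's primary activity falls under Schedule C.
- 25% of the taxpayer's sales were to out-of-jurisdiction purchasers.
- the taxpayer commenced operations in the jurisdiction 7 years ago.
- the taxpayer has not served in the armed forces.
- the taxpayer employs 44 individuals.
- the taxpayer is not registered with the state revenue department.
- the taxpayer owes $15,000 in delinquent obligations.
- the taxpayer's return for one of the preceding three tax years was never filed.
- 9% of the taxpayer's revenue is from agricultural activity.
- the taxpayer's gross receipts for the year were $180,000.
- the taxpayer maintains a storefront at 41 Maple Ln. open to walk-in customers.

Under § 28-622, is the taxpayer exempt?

No — not exempt.

(a) ≥ 9 yrs in jurisdiction — not satisfied.
(b) Schedule C activity — satisfied.
(1) = F OR T = true.
(i) receipts ≤ $200,000 — met.
(A) ≤ 10 employees — not met.
(B) no delinquency — not satisfied.
(C) veteran — fails.
(D) ≥50% agricultural — not met.
(E) >80% out-of-jur. sales — not satisfied.
(ii) = F OR F OR F OR F OR F = false.
(a): T AND F → false.
(b) not (in enterprise zone) — not met.
So (2) is not satisfied (F OR F).
(a) has storefront — holds.
(b) nonprofit — met.
(3) = T OR T = true.
So Overall is not satisfied (T AND F AND T).
Exception (state-registered) — not satisfied.
Result: main false OR exception false → false.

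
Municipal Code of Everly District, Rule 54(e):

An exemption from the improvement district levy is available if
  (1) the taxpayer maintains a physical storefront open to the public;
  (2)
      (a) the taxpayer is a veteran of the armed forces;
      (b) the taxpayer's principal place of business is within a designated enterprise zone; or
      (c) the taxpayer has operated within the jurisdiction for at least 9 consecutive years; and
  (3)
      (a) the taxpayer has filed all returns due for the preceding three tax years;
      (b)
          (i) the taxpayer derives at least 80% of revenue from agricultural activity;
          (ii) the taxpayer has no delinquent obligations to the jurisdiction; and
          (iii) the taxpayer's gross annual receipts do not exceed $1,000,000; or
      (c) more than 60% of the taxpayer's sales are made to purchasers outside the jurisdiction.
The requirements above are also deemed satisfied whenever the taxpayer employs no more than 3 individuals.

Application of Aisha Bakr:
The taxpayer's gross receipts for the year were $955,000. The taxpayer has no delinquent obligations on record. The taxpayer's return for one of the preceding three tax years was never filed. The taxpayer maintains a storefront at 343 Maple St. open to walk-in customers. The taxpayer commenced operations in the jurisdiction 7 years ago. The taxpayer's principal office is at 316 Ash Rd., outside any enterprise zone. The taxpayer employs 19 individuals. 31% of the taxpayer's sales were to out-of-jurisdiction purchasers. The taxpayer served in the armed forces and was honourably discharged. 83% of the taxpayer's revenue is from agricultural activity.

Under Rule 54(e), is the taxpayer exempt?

Yes — exempt.

(1) has storefront — holds.
(a) veteran — met.
(b) in enterprise zone — not met.
(c) ≥ 9 yrs in jurisdiction — fails.
(2): T OR F OR F → true.
(a) returns current — not satisfied.
(i) ≥80% agricultural — met.
(ii) no delinquency — met.
(iii) receipts ≤ $1,000,000 — satisfied.
(b): T AND T AND T → true.
(c) >60% out-of-jur. sales — fails.
(3): F OR T OR F → true.
Overall = T AND T AND T = true.
Exception (≤ 3 employees) — not satisfied.
Result: main true OR exception false → true.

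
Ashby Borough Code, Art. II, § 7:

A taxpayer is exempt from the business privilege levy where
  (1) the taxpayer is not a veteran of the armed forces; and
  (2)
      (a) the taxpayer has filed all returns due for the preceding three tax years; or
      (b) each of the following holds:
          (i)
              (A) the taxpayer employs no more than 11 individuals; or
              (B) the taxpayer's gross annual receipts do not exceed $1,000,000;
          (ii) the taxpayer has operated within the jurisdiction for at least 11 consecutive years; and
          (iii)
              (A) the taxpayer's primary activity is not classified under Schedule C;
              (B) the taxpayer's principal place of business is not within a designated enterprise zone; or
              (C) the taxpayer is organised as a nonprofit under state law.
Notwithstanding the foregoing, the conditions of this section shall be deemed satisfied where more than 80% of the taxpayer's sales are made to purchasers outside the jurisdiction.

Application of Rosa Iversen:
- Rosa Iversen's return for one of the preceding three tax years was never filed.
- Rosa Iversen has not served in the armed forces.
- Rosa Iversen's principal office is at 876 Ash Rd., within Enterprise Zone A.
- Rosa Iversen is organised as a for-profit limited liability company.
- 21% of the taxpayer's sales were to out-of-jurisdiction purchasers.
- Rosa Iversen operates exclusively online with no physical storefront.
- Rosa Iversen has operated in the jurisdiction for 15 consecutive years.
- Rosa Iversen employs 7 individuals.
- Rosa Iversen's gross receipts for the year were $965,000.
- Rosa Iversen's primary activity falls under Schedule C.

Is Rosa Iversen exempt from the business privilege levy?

No — not exempt.

(1) not (veteran) — satisfied.
(a) returns current — fails.
(A) ≤ 11 employees — met.
(B) receipts ≤ $1,000,000 — holds.
So (i) is satisfied (T OR T).
(ii) ≥ 11 yrs in jurisdiction — met.
(A) not (Schedule C activity) — not met.
(B) not (in enterprise zone) — not satisfied.
(C) nonprofit — not met.
So (iii) is not satisfied (F OR F OR F).
(b) = T AND T AND F = false.
So (2) is not satisfied (F OR F).
So Overall is not satisfied (T AND F).
Exception (>80% out-of-jur. sales) — not satisfied.
Result: main false OR exception false → false.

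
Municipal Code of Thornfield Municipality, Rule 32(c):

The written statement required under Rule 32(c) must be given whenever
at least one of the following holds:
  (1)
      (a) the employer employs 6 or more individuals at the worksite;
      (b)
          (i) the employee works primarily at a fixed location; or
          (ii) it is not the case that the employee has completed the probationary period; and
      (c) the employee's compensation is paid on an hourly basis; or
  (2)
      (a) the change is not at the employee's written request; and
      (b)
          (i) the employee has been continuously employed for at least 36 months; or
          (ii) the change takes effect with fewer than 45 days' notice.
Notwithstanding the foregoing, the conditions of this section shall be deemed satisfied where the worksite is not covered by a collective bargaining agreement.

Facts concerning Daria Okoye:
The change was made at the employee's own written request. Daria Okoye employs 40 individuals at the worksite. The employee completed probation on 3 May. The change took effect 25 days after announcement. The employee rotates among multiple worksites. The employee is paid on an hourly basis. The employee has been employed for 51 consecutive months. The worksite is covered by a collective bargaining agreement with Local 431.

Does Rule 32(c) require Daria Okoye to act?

No — not required.

(a) ≥ 6 at site — holds.
(i) fixed location — fails.
(ii) not (past probation) — not satisfied.
(b) = F OR F = false.
(c) hourly-paid — satisfied.
So (1) is not satisfied (T AND F AND T).
(a) not employee-requested — not satisfied.
(i) tenure ≥ 36 mo. — met.
(ii) < 45 days' notice — satisfied.
(b): T OR T → true.
So (2) is not satisfied (F AND T).
So Overall is not satisfied (F OR F).
Exception (no CBA) — not satisfied.
Result: main false OR exception false → false.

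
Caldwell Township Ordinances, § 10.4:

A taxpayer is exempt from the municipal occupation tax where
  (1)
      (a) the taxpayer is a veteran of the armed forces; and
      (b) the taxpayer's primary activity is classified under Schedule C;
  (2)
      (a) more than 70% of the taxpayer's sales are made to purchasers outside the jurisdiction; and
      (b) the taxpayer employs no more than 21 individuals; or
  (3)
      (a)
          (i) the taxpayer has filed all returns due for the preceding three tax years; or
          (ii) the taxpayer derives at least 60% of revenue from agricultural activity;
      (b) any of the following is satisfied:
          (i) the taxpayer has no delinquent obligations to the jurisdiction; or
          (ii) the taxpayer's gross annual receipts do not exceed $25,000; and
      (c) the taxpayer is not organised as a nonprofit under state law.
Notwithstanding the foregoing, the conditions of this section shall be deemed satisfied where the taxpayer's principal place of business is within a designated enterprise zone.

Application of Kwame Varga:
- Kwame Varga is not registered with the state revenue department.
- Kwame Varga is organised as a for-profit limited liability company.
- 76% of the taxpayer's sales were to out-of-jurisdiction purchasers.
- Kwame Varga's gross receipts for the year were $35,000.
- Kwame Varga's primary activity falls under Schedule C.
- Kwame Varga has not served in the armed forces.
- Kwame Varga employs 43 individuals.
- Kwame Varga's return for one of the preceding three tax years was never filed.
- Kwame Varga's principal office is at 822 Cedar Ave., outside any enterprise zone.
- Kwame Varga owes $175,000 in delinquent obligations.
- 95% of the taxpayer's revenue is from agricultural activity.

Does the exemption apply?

(a) veteran — not met.
(b) Schedule C activity — holds.
So (1) is not satisfied (F AND T).
(a) >70% out-of-jur. sales — met.
(b) ≤ 21 employees — not met.
(2): T AND F → false.
(i) returns current — not met.
(ii) ≥60% agricultural — holds.
So (a) is satisfied (F OR T).
(i) no delinquency — not met.
(ii) receipts ≤ $25,000 — fails.
So (b) is not satisfied (F OR F).
(c) not (nonprofit) — satisfied.
(3) = T AND F AND T = false.
So Overall is not satisfied (F OR F OR F).
Exception (in enterprise zone) — not satisfied.
Result: main false OR exception false → false.

No — not exempt.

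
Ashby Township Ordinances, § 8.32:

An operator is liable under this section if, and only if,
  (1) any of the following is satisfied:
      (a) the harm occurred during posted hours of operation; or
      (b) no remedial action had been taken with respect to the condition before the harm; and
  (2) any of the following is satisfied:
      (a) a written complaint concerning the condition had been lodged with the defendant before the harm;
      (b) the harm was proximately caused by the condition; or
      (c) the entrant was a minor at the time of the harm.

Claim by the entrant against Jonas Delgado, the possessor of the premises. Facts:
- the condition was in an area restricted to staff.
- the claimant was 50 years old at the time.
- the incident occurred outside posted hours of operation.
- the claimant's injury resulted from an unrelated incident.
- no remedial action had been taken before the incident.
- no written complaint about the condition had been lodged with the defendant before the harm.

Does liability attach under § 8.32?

(a) during posted hours — not met.
(b) no remedial action — satisfied.
(1): F OR T → true.
(a) complaint lodged — fails.
(b) proximate cause — fails.
(c) entrant a minor — not satisfied.
(2): F OR F OR F → false.
Overall: T AND F → false.

No — not liable.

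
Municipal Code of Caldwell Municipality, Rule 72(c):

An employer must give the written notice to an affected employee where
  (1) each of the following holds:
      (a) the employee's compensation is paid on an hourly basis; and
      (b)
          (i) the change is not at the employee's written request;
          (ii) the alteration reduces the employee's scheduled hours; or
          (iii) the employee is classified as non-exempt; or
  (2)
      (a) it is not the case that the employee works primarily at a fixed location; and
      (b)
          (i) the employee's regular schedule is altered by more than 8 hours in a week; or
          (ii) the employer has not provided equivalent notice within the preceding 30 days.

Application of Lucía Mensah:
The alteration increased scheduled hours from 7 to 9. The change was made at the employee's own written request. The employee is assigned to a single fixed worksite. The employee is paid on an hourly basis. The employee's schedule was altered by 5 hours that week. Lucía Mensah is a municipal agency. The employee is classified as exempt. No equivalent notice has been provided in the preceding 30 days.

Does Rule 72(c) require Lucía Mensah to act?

(a) hourly-paid — satisfied.
(i) not employee-requested — fails.
(ii) hours reduced — not satisfied.
(iii) non-exempt — not satisfied.
(b): F OR F OR F → false.
So (1) is not satisfied (T AND F).
(a) not (fixed location) — not satisfied.
(i) schedule shift > 8h — not met.
(ii) no recent notice — met.
So (b) is satisfied (F OR T).
So (2) is not satisfied (F AND T).
So Overall is not satisfied (F OR F).

No — not required.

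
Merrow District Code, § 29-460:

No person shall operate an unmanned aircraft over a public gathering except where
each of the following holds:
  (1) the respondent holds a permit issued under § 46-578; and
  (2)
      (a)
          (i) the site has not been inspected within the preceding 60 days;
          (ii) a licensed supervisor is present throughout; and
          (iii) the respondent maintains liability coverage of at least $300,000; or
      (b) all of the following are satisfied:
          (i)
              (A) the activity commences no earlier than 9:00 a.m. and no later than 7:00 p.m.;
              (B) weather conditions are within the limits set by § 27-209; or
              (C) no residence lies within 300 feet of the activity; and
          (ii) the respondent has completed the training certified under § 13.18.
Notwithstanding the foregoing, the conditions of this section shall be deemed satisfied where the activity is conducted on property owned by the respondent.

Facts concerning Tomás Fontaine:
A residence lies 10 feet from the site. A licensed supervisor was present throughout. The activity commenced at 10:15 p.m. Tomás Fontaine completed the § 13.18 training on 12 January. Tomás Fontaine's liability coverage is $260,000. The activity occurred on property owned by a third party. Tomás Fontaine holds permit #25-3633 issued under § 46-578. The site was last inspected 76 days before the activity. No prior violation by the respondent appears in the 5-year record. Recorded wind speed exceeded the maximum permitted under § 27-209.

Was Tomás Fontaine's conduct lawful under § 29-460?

(1) holds permit — met.
(i) not (site inspected) — met.
(ii) supervisor present — holds.
(iii) coverage ≥ $300,000 — not met.
So (a) is not satisfied (T AND T AND F).
(A) start within hours — not satisfied.
(B) weather ok — not satisfied.
(C) no residence in 300 ft — not satisfied.
So (i) is not satisfied (F OR F OR F).
(ii) training certified — holds.
(b) = F AND T = false.
(2) = F OR F = false.
So Overall is not satisfied (T AND F).
Exception (own property) — not satisfied.
Result: main false OR exception false → false.

No — unlawful.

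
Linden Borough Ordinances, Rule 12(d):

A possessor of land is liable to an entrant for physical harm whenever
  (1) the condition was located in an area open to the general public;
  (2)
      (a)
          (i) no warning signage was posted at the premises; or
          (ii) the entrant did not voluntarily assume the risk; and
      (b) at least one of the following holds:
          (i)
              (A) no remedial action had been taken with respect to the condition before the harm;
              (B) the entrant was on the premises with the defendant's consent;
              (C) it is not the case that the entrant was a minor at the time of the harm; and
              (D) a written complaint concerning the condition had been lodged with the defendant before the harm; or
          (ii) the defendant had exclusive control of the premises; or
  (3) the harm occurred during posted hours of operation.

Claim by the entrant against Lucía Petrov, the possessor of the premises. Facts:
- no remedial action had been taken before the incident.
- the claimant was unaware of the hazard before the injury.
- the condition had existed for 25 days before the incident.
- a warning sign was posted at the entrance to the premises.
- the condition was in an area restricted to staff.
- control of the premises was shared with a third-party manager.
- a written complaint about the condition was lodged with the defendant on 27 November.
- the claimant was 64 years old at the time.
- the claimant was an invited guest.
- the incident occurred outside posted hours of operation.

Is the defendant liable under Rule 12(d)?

Yes — liable.

(1) public area — fails.
(i) no signage posted — fails.
(ii) no assumed risk — holds.
So (a) is satisfied (F OR T).
(A) no remedial action — holds.
(B) consent to enter — satisfied.
(C) not (entrant a minor) — met.
(D) complaint lodged — holds.
(i): T AND T AND T AND T → true.
(ii) exclusive control — fails.
(b): T OR F → true.
(2) = T AND T = true.
(3) during posted hours — fails.
Overall: F OR T OR F → true.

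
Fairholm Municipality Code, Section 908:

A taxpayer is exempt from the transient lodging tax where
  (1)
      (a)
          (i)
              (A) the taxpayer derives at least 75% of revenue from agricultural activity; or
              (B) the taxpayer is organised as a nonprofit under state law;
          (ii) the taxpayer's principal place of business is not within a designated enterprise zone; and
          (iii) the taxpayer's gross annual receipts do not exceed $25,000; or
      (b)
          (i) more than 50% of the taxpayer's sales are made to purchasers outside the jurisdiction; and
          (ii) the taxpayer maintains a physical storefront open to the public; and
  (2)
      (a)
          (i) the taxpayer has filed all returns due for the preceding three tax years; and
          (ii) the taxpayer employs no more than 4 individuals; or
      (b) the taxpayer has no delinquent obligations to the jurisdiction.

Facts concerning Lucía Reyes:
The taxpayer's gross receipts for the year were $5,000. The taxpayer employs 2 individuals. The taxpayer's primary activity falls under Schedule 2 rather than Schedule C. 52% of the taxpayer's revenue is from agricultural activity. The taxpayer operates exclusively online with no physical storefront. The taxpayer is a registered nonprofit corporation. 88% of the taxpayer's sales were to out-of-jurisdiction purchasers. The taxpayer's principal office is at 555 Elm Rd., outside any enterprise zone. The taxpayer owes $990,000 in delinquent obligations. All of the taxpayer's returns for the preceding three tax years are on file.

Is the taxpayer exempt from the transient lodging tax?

Yes — exempt.

(A) ≥75% agricultural — not met.
(B) nonprofit — satisfied.
(i): F OR T → true.
(ii) not (in enterprise zone) — satisfied.
(iii) receipts ≤ $25,000 — holds.
(a) = T AND T AND T = true.
(i) >50% out-of-jur. sales — holds.
(ii) has storefront — not satisfied.
So (b) is not satisfied (T AND F).
(1) = T OR F = true.
(i) returns current — holds.
(ii) ≤ 4 employees — holds.
(a) = T AND T = true.
(b) no delinquency — not met.
(2) = T OR F = true.
Overall: T AND T → true.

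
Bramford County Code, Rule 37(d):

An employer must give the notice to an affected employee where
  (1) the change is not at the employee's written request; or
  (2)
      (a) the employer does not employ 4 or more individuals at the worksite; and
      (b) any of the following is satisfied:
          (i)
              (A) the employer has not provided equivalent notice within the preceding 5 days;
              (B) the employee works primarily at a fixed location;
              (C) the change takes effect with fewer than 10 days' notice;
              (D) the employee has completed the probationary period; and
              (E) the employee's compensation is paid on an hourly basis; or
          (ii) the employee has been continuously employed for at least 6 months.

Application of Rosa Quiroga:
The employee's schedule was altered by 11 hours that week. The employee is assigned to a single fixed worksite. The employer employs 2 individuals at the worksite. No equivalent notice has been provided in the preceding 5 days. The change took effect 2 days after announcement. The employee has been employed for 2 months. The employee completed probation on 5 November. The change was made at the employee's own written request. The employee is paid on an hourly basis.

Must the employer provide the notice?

(1) not employee-requested — fails.
(a) not (≥ 4 at site) — satisfied.
(A) no recent notice — satisfied.
(B) fixed location — satisfied.
(C) < 10 days' notice — satisfied.
(D) past probation — met.
(E) hourly-paid — holds.
So (i) is satisfied (T AND T AND T AND T AND T).
(ii) tenure ≥ 6 mo. — not met.
(b): T OR F → true.
(2): T AND T → true.
Overall: F OR T → true.

Yes — required.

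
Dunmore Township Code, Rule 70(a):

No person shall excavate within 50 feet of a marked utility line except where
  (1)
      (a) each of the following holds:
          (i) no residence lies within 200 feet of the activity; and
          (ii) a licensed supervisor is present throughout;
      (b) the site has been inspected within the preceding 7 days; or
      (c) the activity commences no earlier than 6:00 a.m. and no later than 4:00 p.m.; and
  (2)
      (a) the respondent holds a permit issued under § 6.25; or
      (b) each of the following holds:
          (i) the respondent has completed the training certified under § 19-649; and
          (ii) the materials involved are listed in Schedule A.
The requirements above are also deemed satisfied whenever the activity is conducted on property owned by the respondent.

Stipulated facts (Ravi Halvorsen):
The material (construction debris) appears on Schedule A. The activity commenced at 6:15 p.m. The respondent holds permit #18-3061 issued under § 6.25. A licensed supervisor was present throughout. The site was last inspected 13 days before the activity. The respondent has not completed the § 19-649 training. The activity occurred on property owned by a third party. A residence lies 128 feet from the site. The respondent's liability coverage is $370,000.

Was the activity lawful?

No — unlawful.

(i) no residence in 200 ft — not met.
(ii) supervisor present — met.
So (a) is not satisfied (F AND T).
(b) site inspected — not satisfied.
(c) start within hours — fails.
(1): F OR F OR F → false.
(a) holds permit — holds.
(i) training certified — fails.
(ii) Schedule A material — met.
(b): F AND T → false.
So (2) is satisfied (T OR F).
Overall = F AND T = false.
Exception (own property) — not satisfied.
Result: main false OR exception false → false.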